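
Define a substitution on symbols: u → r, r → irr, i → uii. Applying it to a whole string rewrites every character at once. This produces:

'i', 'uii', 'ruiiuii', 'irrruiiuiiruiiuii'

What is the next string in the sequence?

uiiirrirrirrruiiuiiruiiuiiirrruiiuiiruiiuii

φ(irrruiiuiiruiiuii) expands symbol-by-symbol to uii irr irr irr r uii uii r uii uii irr r uii uii r uii uii; joining the 17 pieces gives the next term.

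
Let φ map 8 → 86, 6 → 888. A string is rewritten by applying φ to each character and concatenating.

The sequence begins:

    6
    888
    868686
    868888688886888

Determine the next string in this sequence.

868888686868688886868686888868686

φ(868888688886888) expands symbol-by-symbol to 86 888 86 86 86 86 888 86 86 86 86 888 86 86 86; joining the 15 pieces gives the next term.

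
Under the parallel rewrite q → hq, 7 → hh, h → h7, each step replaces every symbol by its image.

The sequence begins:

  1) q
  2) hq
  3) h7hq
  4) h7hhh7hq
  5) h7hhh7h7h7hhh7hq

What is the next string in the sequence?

Rewriting the 16 symbols of h7hhh7h7h7hhh7hq one by one yields h7 hh h7 h7 h7 hh h7 hh h7 hh h7 h7 h7 hh h7 hq; concatenated:

h7hhh7h7h7hhh7hhh7hhh7h7h7hhh7hq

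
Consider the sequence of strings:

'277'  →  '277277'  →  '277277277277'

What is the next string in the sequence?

s(k+1) = s(k)·s(k) — each term doubles the last.
So the next term is two copies of 277277277277.

277277277277277277277277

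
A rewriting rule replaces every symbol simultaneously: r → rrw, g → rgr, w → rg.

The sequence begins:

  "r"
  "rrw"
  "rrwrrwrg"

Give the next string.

rrwrrwrgrrwrrwrgrrwrgr

Expanding rrwrrwrg: r→rrw, r→rrw, w→rg, r→rrw, r→rrw, w→rg, r→rrw, g→rgr. Concatenated: rrw rrw rg rrw rrw rg rrw rgr.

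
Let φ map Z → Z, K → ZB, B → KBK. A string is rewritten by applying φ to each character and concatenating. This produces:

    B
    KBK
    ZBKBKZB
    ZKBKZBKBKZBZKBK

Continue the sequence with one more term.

ZZBKBKZBZKBKZBKBKZBZKBKZZBKBKZB

Applying the rule to each of the 15 symbols of ZKBKZBKBKZBZKBK gives the pieces Z ZB KBK ZB Z KBK ZB KBK ZB Z KBK Z ZB KBK ZB, which concatenate to the answer.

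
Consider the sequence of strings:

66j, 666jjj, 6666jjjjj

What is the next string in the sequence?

Term n consists of n+1 6's, followed by 2n-1 j's (n = 1, 2, …).
Setting n = 4 gives 5, 7 characters in each block.

66666jjjjjjj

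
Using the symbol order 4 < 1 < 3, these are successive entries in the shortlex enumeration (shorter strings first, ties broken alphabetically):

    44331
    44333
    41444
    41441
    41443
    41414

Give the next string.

Find the rightmost character of 41414 below 3, bump it to the next letter, and reset everything to its right to 4.

41411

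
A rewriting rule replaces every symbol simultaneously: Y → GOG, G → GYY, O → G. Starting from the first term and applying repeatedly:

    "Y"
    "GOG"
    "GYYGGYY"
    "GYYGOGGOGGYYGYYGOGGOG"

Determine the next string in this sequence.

φ(GYYGOGGOGGYYGYYGOGGOG) expands symbol-by-symbol to GYY GOG GOG GYY G GYY GYY G GYY GYY GOG GOG GYY GOG GOG GYY G GYY GYY G GYY; joining the 21 pieces gives the next term.

GYYGOGGOGGYYGGYYGYYGGYYGYYGOGGOGGYYGOGGOGGYYGGYYGYYGGYY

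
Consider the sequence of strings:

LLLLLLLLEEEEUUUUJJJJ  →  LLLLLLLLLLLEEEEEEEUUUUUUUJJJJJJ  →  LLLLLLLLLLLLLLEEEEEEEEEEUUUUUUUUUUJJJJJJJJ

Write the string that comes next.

LLLLLLLLLLLLLLLLLEEEEEEEEEEEEEUUUUUUUUUUUUUJJJJJJJJJJ

Reading off run lengths: L runs 8, 11, 14; E runs 4, 7, 10; U runs 4, 7, 10; J runs 4, 6, 8 — each is linear in n, where the shown terms are n = 2, 3, 4.
At n = 5 the blocks have lengths 17, 13, 13, 10.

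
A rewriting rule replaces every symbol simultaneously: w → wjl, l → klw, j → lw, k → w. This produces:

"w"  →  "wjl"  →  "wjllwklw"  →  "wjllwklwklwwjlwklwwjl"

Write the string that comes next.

Rewriting the 21 symbols of wjllwklwklwwjlwklwwjl one by one yields wjl lw klw klw wjl w klw wjl w klw wjl wjl lw klw wjl w klw wjl wjl lw klw; concatenated:

wjllwklwklwwjlwklwwjlwklwwjlwjllwklwwjlwklwwjlwjllwklw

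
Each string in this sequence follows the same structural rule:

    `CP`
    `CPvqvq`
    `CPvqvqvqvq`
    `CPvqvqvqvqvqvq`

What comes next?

CPvqvqvqvqvqvqvqvq

The strings grow by a fixed suffix vqvq each time.
One more step from CPvqvqvqvqvqvq gives the answer.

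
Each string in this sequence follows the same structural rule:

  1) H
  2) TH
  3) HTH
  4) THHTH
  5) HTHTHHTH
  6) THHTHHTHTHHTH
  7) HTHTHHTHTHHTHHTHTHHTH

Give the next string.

Each term (from the third on) is the two preceding terms concatenated in order: term 3 = H·TH = HTH.
Continuing: THHTHHTHTHHTH · HTHTHHTHTHHTHHTHTHHTH gives term 8.

THHTHHTHTHHTHHTHTHHTHTHHTHHTHTHHTH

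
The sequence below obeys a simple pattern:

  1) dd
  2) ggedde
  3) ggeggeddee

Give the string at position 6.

ggeggeggeggeggeddeeeee

Every step adds gge to the front and e to the end of the previous string.
From ggeggeddee, 3 further steps: ggeggeddee → ggeggeggeddeee → ggeggeggeggeddeeee → (answer).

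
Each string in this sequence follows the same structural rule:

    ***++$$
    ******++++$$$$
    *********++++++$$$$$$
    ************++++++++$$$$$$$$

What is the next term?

***************++++++++++$$$$$$$$$$

Each string has the form *^{3n} +^{2n} $^{2n} (n = 1, 2, …).
For the next term, n = 5, so the run lengths are 15, 10, 10.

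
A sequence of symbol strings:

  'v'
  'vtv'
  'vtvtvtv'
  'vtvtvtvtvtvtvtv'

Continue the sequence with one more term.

Every step duplicates the string with 't' between the halves.
One more doubling of vtvtvtvtvtvtvtv gives the answer.

vtvtvtvtvtvtvtvtvtvtvtvtvtvtvtv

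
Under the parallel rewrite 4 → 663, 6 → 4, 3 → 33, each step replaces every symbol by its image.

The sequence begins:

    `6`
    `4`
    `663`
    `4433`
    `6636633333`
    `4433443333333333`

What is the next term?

663663333366366333333333333333333333

Replace each of the 16 characters of 4433443333333333 in place — 663 663 33 33 663 663 33 33 33 33 33 33 33 33 33 33 — and concatenate.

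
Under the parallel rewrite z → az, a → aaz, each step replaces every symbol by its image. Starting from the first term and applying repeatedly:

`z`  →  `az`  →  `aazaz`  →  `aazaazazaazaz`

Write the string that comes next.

Applying the rule to each of the 13 symbols of aazaazazaazaz gives the pieces aaz aaz az aaz aaz az aaz az aaz aaz az aaz az, which concatenate to the answer.

aazaazazaazaazazaazazaazaazazaazaz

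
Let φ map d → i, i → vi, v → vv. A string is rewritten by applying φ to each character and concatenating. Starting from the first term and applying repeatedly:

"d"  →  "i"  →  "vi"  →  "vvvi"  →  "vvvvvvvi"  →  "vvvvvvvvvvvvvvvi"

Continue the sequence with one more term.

vvvvvvvvvvvvvvvvvvvvvvvvvvvvvvvi

Applying the rule to each of the 16 symbols of vvvvvvvvvvvvvvvi gives the pieces vv vv vv vv vv vv vv vv vv vv vv vv vv vv vv vi, which concatenate to the answer.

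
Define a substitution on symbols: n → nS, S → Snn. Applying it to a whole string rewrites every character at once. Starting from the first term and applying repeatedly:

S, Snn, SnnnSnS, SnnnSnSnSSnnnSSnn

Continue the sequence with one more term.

SnnnSnSnSSnnnSSnnnSSnnSnnnSnSnSSnnSnnnSnS

Replace each of the 17 characters of SnnnSnSnSSnnnSSnn in place — Snn nS nS nS Snn nS Snn nS Snn Snn nS nS nS Snn Snn nS nS — and concatenate.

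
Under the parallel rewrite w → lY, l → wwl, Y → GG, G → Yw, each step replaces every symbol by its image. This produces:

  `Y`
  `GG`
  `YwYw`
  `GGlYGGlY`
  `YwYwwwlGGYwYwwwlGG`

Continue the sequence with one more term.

Rewriting the 18 symbols of YwYwwwlGGYwYwwwlGG one by one yields GG lY GG lY lY lY wwl Yw Yw GG lY GG lY lY lY wwl Yw Yw; concatenated:

GGlYGGlYlYlYwwlYwYwGGlYGGlYlYlYwwlYwYw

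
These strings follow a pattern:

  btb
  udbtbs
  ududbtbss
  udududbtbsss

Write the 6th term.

s(k+1) = ud·s(k)·s, so each term gains ud as a prefix and s as a suffix.
From udududbtbsss, 2 further steps: udududbtbsss → ududududbtbssss → (answer).

udududududbtbsssss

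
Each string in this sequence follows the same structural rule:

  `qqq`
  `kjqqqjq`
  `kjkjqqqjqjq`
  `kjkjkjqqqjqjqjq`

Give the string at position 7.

kjkjkjkjkjkjqqqjqjqjqjqjqjq

Every step adds kj to the front and jq to the end of the previous string.
From kjkjkjqqqjqjqjq, 3 further steps: kjkjkjqqqjqjqjq → kjkjkjkjqqqjqjqjqjq → kjkjkjkjkjqqqjqjqjqjqjq → (answer).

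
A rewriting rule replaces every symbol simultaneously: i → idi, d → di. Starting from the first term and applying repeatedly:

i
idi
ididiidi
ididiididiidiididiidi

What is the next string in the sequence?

ididiididiidiididiididiidiididiidiididiididiidiididiidi

Applying the rule to each of the 21 symbols of ididiididiidiididiidi gives the pieces idi di idi di idi idi di idi di idi idi di idi idi di idi di idi idi di idi, which concatenate to the answer.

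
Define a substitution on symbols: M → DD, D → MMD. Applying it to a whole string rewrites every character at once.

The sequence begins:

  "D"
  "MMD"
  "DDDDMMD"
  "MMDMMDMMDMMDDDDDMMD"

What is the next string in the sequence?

DDDDMMDDDDDMMDDDDDMMDDDDDMMDMMDMMDMMDMMDDDDDMMD

Applying the rule to each of the 19 symbols of MMDMMDMMDMMDDDDDMMD gives the pieces DD DD MMD DD DD MMD DD DD MMD DD DD MMD MMD MMD MMD MMD DD DD MMD, which concatenate to the answer.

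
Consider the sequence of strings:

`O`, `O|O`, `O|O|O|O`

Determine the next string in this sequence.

Each string is two copies of the previous one joined by '|'.
One more doubling of O|O|O|O gives the answer.

O|O|O|O|O|O|O|O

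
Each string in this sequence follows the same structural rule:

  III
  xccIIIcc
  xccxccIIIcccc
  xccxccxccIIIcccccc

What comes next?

Each term wraps the previous one in xcc on the left and cc on the right.
One more step from xccxccxccIIIcccccc gives the answer.

xccxccxccxccIIIcccccccc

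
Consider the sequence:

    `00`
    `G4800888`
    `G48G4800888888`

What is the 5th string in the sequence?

G48G48G48G4800888888888888

s(k+1) = G48·s(k)·888, so each term gains G48 as a prefix and 888 as a suffix.
From G48G4800888888, 2 further steps: G48G4800888888 → G48G48G4800888888888 → (answer).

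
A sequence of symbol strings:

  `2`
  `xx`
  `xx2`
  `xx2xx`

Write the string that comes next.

Each term (from the third on) is the previous term followed by the one before it: term 3 = xx·2 = xx2.
So term 5 is xx2xx·xx2.

xx2xxxx2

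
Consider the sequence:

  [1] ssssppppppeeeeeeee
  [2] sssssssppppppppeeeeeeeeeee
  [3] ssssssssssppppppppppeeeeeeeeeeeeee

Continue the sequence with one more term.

The n-th term is 3n-2 s's then 2n+2 p's then 3n+2 e's, where the shown terms are n = 2, 3, 4.
Setting n = 5 gives 13, 12, 17 characters in each block.

sssssssssssssppppppppppppeeeeeeeeeeeeeeeee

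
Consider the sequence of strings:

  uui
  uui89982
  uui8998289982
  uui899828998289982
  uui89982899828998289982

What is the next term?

The strings grow by a fixed suffix 89982 each time.
One more step from uui89982899828998289982 gives the answer.

uui8998289982899828998289982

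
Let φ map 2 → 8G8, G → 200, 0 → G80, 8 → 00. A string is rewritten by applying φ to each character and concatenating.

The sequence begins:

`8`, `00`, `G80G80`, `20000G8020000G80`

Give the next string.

Rewriting the 16 symbols of 20000G8020000G80 one by one yields 8G8 G80 G80 G80 G80 200 00 G80 8G8 G80 G80 G80 G80 200 00 G80; concatenated:

8G8G80G80G80G8020000G808G8G80G80G80G8020000G80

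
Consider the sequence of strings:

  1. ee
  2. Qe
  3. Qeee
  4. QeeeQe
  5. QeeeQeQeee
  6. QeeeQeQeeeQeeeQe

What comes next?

QeeeQeQeeeQeeeQeQeeeQeQeee

This is a Fibonacci-style word recurrence s(k) = s(k−1)·s(k−2): e.g. Qe·ee = Qeee.
Continuing: QeeeQeQeeeQeeeQe · QeeeQeQeee gives term 7.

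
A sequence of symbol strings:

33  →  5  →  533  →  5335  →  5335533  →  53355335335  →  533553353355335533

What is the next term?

53355335335533553353355335335

From term 3 onward, concatenate the last term with the second-to-last: 5·33 = 533, 533·5 = 5335, …
So term 8 is 533553353355335533·53355335335.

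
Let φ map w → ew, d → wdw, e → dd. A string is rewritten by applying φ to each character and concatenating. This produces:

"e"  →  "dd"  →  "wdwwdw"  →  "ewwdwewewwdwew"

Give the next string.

ddewewwdwewddewddewewwdwewddew

Applying the rule to each of the 14 symbols of ewwdwewewwdwew gives the pieces dd ew ew wdw ew dd ew dd ew ew wdw ew dd ew, which concatenate to the answer.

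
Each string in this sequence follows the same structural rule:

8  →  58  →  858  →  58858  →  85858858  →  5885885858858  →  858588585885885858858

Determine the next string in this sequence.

5885885858858858588585885885858858

From term 3 onward, concatenate the second-to-last term with the last: 8·58 = 858, 58·858 = 58858, …
The next term joins 5885885858858 and 858588585885885858858.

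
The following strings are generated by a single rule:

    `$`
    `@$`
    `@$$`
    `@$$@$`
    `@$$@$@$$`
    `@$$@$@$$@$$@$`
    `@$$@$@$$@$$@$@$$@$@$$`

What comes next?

@$$@$@$$@$$@$@$$@$@$$@$$@$@$$@$$@$

From term 3 onward, concatenate the last term with the second-to-last: @$·$ = @$$, @$$·@$ = @$$@$, …
The next term joins @$$@$@$$@$$@$@$$@$@$$ and @$$@$@$$@$$@$.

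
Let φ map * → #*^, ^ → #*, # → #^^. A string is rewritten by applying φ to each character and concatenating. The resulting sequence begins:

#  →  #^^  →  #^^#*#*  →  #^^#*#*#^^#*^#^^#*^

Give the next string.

Applying the rule to each of the 19 symbols of #^^#*#*#^^#*^#^^#*^ gives the pieces #^^ #* #* #^^ #*^ #^^ #*^ #^^ #* #* #^^ #*^ #* #^^ #* #* #^^ #*^ #*, which concatenate to the answer.

#^^#*#*#^^#*^#^^#*^#^^#*#*#^^#*^#*#^^#*#*#^^#*^#*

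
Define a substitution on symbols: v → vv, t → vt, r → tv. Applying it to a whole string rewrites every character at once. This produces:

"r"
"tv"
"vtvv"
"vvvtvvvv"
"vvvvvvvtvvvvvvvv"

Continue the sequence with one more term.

vvvvvvvvvvvvvvvtvvvvvvvvvvvvvvvv

Applying the rule to each of the 16 symbols of vvvvvvvtvvvvvvvv gives the pieces vv vv vv vv vv vv vv vt vv vv vv vv vv vv vv vv, which concatenate to the answer.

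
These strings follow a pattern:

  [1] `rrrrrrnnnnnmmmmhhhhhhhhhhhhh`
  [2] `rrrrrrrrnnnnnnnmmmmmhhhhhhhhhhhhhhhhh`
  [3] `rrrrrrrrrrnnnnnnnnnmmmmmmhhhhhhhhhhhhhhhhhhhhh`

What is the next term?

Term n consists of 2n r's, followed by 2n-1 n's, followed by n+1 m's, followed by 4n+1 h's, where the shown terms are n = 3, 4, 5.
At n = 6 the blocks have lengths 12, 11, 7, 25.

rrrrrrrrrrrrnnnnnnnnnnnmmmmmmmhhhhhhhhhhhhhhhhhhhhhhhhh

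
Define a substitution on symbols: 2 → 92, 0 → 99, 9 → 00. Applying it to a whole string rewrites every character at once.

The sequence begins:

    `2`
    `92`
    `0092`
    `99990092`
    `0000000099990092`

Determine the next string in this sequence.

Rewriting the 16 symbols of 0000000099990092 one by one yields 99 99 99 99 99 99 99 99 00 00 00 00 99 99 00 92; concatenated:

99999999999999990000000099990092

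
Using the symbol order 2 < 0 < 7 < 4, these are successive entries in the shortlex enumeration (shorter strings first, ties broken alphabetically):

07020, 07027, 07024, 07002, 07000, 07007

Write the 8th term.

Continuing the enumeration 2 steps past 07007: 07007 → 07004 → (answer).

07072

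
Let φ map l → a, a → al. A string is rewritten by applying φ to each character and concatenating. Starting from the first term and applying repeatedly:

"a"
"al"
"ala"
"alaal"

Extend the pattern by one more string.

Rewriting each symbol of alaal: a→al, l→a, a→al, a→al, l→a, which concatenates to al a al al a.

alaalala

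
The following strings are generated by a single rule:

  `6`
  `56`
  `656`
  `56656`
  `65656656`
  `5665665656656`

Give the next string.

Each term (from the third on) is the two preceding terms concatenated in order: term 3 = 6·56 = 656.
The next term joins 65656656 and 5665665656656.

656566565665665656656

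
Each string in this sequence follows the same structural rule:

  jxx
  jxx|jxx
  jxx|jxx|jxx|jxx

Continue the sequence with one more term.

Every step duplicates the string with '|' between the halves.
So the next term is two copies of jxx|jxx|jxx|jxx with '|' between the halves.

jxx|jxx|jxx|jxx|jxx|jxx|jxx|jxx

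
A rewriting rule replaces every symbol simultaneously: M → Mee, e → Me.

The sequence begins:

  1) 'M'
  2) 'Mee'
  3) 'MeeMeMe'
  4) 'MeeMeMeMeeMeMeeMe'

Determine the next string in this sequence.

MeeMeMeMeeMeMeeMeMeeMeMeMeeMeMeeMeMeMeeMe

Replace each of the 17 characters of MeeMeMeMeeMeMeeMe in place — Mee Me Me Mee Me Mee Me Mee Me Me Mee Me Mee Me Me Mee Me — and concatenate.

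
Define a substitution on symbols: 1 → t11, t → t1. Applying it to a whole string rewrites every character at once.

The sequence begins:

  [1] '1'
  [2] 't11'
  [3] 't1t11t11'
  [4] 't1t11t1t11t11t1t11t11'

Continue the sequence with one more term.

t1t11t1t11t11t1t11t1t11t11t1t11t11t1t11t1t11t11t1t11t11

Replace each of the 21 characters of t1t11t1t11t11t1t11t11 in place — t1 t11 t1 t11 t11 t1 t11 t1 t11 t11 t1 t11 t11 t1 t11 t1 t11 t11 t1 t11 t11 — and concatenate.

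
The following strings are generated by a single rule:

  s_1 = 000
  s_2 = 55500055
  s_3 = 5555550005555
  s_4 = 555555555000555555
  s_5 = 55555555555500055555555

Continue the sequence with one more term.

s(k+1) = 555·s(k)·55, so each term gains 555 as a prefix and 55 as a suffix.
Applying this once more to 55555555555500055555555:

5555555555555550005555555555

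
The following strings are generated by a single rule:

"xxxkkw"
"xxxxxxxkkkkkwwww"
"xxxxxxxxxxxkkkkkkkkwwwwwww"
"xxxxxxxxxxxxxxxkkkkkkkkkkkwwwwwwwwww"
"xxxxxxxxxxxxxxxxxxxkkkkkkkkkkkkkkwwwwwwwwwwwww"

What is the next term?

Term n consists of 4n-1 x's, followed by 3n-1 k's, followed by 3n-2 w's (n = 1, 2, …).
Setting n = 6 gives 23, 17, 16 characters in each block.

xxxxxxxxxxxxxxxxxxxxxxxkkkkkkkkkkkkkkkkkwwwwwwwwwwwwwwww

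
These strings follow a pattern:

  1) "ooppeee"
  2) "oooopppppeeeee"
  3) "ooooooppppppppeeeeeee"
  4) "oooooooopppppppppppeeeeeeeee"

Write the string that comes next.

ooooooooooppppppppppppppeeeeeeeeeee

Term n consists of 2n o's, followed by 3n-1 p's, followed by 2n+1 e's (n = 1, 2, …).
Setting n = 5 gives 10, 14, 11 characters in each block.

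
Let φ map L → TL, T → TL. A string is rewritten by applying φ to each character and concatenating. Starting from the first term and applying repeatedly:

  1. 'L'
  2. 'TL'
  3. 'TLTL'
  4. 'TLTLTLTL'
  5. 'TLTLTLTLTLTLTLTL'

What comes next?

Rewriting the 16 symbols of TLTLTLTLTLTLTLTL one by one yields TL TL TL TL TL TL TL TL TL TL TL TL TL TL TL TL; concatenated:

TLTLTLTLTLTLTLTLTLTLTLTLTLTLTLTL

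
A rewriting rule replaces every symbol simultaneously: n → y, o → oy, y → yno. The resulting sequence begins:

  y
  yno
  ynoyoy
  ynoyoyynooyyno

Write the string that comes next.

Rewriting the 14 symbols of ynoyoyynooyyno one by one yields yno y oy yno oy yno yno y oy oy yno yno y oy; concatenated:

ynoyoyynooyynoynoyoyoyynoynoyoy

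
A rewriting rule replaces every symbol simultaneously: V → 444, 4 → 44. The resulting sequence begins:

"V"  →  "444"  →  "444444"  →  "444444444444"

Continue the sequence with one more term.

444444444444444444444444

Rewriting each symbol of 444444444444: 4→44, 4→44, 4→44, 4→44, 4→44, 4→44, 4→44, 4→44, 4→44, 4→44, 4→44, 4→44, which concatenates to 44 44 44 44 44 44 44 44 44 44 44 44.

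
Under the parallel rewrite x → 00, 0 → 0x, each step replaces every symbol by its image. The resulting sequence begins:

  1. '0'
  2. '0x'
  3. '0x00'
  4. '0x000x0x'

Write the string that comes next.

Expanding 0x000x0x: 0→0x, x→00, 0→0x, 0→0x, 0→0x, x→00, 0→0x, x→00. Concatenated: 0x 00 0x 0x 0x 00 0x 00.

0x000x0x0x000x00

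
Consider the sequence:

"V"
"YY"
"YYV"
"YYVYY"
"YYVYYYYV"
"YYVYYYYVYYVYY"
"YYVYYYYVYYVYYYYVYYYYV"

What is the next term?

YYVYYYYVYYVYYYYVYYYYVYYVYYYYVYYVYY

Each term (from the third on) is the previous term followed by the one before it: term 3 = YY·V = YYV.
The next term joins YYVYYYYVYYVYYYYVYYYYV and YYVYYYYVYYVYY.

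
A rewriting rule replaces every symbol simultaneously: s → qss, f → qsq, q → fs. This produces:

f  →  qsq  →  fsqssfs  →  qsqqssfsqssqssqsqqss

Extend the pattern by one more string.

fsqssfsfsqssqssqsqqssfsqssqssfsqssqssfsqssfsfsqssqss

Applying the rule to each of the 20 symbols of qsqqssfsqssqssqsqqss gives the pieces fs qss fs fs qss qss qsq qss fs qss qss fs qss qss fs qss fs fs qss qss, which concatenate to the answer.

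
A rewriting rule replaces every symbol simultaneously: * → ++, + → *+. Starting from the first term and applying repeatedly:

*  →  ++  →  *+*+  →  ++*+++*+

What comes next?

Rewriting each symbol of ++*+++*+: +→*+, +→*+, *→++, +→*+, +→*+, +→*+, *→++, +→*+, which concatenates to *+ *+ ++ *+ *+ *+ ++ *+.

*+*+++*+*+*+++*+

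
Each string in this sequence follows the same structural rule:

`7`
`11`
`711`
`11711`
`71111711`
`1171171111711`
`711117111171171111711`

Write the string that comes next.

1171171111711711117111171171111711

Each term (from the third on) is the two preceding terms concatenated in order: term 3 = 7·11 = 711.
Continuing: 1171171111711 · 711117111171171111711 gives term 8.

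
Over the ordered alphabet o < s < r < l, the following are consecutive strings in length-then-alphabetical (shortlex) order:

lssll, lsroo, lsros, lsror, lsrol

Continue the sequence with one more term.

lsrso

Treat lsrol as a base-4 numeral over the given alphabet and add one, carrying through any trailing l's.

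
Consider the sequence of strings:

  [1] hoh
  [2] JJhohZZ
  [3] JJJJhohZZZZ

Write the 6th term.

Every step adds JJ to the front and ZZ to the end of the previous string.
From JJJJhohZZZZ, 3 further steps: JJJJhohZZZZ → JJJJJJhohZZZZZZ → JJJJJJJJhohZZZZZZZZ → (answer).

JJJJJJJJJJhohZZZZZZZZZZ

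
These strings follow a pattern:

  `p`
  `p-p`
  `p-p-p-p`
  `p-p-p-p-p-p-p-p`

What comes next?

p-p-p-p-p-p-p-p-p-p-p-p-p-p-p-p

s(k+1) = s(k)·-·s(k) — each term doubles the last with '-' between the halves.
One more doubling of p-p-p-p-p-p-p-p gives the answer.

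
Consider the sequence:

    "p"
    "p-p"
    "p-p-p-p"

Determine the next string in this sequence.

p-p-p-p-p-p-p-p

Each string is two copies of the previous one joined by '-'.
One more doubling of p-p-p-p gives the answer.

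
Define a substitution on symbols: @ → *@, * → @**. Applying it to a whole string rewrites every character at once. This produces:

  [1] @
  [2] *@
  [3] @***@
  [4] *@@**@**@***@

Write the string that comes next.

@***@*@@**@***@@**@***@@**@**@***@

φ(*@@**@**@***@) expands symbol-by-symbol to @** *@ *@ @** @** *@ @** @** *@ @** @** @** *@; joining the 13 pieces gives the next term.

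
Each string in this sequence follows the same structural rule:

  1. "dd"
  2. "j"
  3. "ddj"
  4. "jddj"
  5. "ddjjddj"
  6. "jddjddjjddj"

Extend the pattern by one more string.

ddjjddjjddjddjjddj

From term 3 onward, concatenate the second-to-last term with the last: dd·j = ddj, j·ddj = jddj, …
The next term joins ddjjddj and jddjddjjddj.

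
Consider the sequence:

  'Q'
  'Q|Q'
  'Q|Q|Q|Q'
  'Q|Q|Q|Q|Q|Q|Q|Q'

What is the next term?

Every step duplicates the string with '|' between the halves.
Doubling Q|Q|Q|Q|Q|Q|Q|Q with '|' between the halves:

Q|Q|Q|Q|Q|Q|Q|Q|Q|Q|Q|Q|Q|Q|Q|Q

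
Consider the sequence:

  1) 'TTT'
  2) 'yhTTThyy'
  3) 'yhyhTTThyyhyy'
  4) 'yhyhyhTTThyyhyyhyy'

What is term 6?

yhyhyhyhyhTTThyyhyyhyyhyyhyy

Each term wraps the previous one in yh on the left and hyy on the right.
From yhyhyhTTThyyhyyhyy, 2 further steps: yhyhyhTTThyyhyyhyy → yhyhyhyhTTThyyhyyhyyhyy → (answer).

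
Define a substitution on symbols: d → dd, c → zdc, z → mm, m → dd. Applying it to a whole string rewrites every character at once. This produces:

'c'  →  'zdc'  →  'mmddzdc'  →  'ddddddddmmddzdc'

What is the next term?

Replace each of the 15 characters of ddddddddmmddzdc in place — dd dd dd dd dd dd dd dd dd dd dd dd mm dd zdc — and concatenate.

ddddddddddddddddddddddddmmddzdc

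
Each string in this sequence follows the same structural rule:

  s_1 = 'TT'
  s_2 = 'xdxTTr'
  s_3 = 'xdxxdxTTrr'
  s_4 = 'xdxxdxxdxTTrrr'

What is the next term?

Every step adds xdx to the front and r to the end of the previous string.
One more step from xdxxdxxdxTTrrr gives the answer.

xdxxdxxdxxdxTTrrrr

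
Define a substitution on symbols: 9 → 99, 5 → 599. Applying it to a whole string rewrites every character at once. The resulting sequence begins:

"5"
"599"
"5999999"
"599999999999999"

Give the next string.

Applying the rule to each of the 15 symbols of 599999999999999 gives the pieces 599 99 99 99 99 99 99 99 99 99 99 99 99 99 99, which concatenate to the answer.

5999999999999999999999999999999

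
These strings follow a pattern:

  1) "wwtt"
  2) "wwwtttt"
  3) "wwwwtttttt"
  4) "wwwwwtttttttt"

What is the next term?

Reading off run lengths: w runs 2, 3, 4, 5; t runs 2, 4, 6, 8 — each is linear in n (n = 1, 2, …).
For the next term, n = 5, so the run lengths are 6, 10.

wwwwwwtttttttttt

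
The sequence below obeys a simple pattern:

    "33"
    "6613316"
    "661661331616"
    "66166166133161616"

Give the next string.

Every step adds 661 to the front and 16 to the end of the previous string.
Applying this once more to 66166166133161616:

6616616616613316161616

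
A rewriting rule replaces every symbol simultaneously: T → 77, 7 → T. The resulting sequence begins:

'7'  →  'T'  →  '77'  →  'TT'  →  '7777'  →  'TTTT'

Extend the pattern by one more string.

Expanding TTTT: T→77, T→77, T→77, T→77. Concatenated: 77 77 77 77.

77777777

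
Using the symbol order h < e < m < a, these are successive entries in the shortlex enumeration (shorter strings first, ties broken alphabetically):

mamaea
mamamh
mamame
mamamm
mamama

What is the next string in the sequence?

Treat mamama as a base-4 numeral over the given alphabet and add one, carrying through any trailing a's.

mamaah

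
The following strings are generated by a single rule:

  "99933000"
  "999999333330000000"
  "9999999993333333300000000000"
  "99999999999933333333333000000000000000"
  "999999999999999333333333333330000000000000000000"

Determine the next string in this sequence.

Reading off run lengths: 9 runs 3, 6, 9, 12, 15; 3 runs 2, 5, 8, 11, 14; 0 runs 3, 7, 11, 15, 19 — each is linear in n (n = 1, 2, …).
At n = 6 the blocks have lengths 18, 17, 23.

9999999999999999993333333333333333300000000000000000000000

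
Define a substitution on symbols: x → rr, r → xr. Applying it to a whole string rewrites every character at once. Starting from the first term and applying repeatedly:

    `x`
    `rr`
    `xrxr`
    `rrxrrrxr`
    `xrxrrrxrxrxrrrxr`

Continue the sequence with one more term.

φ(xrxrrrxrxrxrrrxr) expands symbol-by-symbol to rr xr rr xr xr xr rr xr rr xr rr xr xr xr rr xr; joining the 16 pieces gives the next term.

rrxrrrxrxrxrrrxrrrxrrrxrxrxrrrxr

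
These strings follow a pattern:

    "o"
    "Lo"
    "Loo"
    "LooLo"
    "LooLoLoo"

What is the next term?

LooLoLooLooLo

This is a Fibonacci-style word recurrence s(k) = s(k−1)·s(k−2): e.g. Lo·o = Loo.
The next term joins LooLoLoo and LooLo.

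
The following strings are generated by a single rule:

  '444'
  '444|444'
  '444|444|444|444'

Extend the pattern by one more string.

s(k+1) = s(k)·|·s(k) — each term doubles the last with '|' between the halves.
So the next term is two copies of 444|444|444|444 with '|' between the halves.

444|444|444|444|444|444|444|444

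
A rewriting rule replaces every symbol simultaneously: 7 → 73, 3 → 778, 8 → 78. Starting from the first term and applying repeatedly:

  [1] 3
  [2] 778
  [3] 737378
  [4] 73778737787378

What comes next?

7377873737873778737378737787378

Replace each of the 14 characters of 73778737787378 in place — 73 778 73 73 78 73 778 73 73 78 73 778 73 78 — and concatenate.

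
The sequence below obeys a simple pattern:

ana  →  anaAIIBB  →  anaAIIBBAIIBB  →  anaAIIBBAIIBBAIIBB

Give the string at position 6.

anaAIIBBAIIBBAIIBBAIIBBAIIBB

Every step adds AIIBB to the end: s(k+1) = s(k)·AIIBB.
From anaAIIBBAIIBBAIIBB, 2 further steps: anaAIIBBAIIBBAIIBB → anaAIIBBAIIBBAIIBBAIIBB → (answer).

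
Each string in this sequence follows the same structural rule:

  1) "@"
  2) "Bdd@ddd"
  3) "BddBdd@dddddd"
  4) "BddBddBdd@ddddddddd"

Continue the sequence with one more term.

BddBddBddBdd@dddddddddddd

s(k+1) = Bdd·s(k)·ddd, so each term gains Bdd as a prefix and ddd as a suffix.
So the next term is Bdd·BddBddBdd@ddddddddd·ddd.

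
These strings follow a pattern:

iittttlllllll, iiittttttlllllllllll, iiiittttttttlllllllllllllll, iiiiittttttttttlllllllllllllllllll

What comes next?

iiiiiittttttttttttlllllllllllllllllllllll

The n-th term is n+1 i's then 2n+2 t's then 4n+3 l's (n = 1, 2, …).
Setting n = 5 gives 6, 12, 23 characters in each block.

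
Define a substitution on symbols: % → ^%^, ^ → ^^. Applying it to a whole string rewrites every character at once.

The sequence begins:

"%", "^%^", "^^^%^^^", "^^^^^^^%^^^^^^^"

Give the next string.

^^^^^^^^^^^^^^^%^^^^^^^^^^^^^^^

Applying the rule to each of the 15 symbols of ^^^^^^^%^^^^^^^ gives the pieces ^^ ^^ ^^ ^^ ^^ ^^ ^^ ^%^ ^^ ^^ ^^ ^^ ^^ ^^ ^^, which concatenate to the answer.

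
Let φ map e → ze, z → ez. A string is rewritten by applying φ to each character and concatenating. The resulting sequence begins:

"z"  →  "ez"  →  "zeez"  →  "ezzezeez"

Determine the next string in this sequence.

Expanding ezzezeez: e→ze, z→ez, z→ez, e→ze, z→ez, e→ze, e→ze, z→ez. Concatenated: ze ez ez ze ez ze ze ez.

zeezezzeezzezeez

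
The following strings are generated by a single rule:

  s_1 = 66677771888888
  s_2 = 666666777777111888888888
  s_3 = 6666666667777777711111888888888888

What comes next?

Term n consists of 3n 6's, followed by 2n+2 7's, followed by 2n-1 1's, followed by 3n+3 8's (n = 1, 2, …).
At n = 4 the blocks have lengths 12, 10, 7, 15.

66666666666677777777771111111888888888888888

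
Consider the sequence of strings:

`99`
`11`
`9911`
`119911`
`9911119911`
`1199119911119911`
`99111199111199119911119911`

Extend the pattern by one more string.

From term 3 onward, concatenate the second-to-last term with the last: 99·11 = 9911, 11·9911 = 119911, …
Continuing: 1199119911119911 · 99111199111199119911119911 gives term 8.

119911991111991199111199111199119911119911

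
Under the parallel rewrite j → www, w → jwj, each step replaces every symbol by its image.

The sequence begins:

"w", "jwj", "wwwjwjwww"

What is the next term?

Expanding wwwjwjwww: w→jwj, w→jwj, w→jwj, j→www, w→jwj, j→www, w→jwj, w→jwj, w→jwj. Concatenated: jwj jwj jwj www jwj www jwj jwj jwj.

jwjjwjjwjwwwjwjwwwjwjjwjjwj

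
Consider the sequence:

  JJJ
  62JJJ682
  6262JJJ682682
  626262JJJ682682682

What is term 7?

s(k+1) = 62·s(k)·682, so each term gains 62 as a prefix and 682 as a suffix.
From 626262JJJ682682682, 3 further steps: 626262JJJ682682682 → 62626262JJJ682682682682 → 6262626262JJJ682682682682682 → (answer).

626262626262JJJ682682682682682682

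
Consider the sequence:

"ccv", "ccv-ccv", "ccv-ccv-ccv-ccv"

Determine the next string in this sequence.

s(k+1) = s(k)·-·s(k) — each term doubles the last with '-' between the halves.
Doubling ccv-ccv-ccv-ccv with '-' between the halves:

ccv-ccv-ccv-ccv-ccv-ccv-ccv-ccv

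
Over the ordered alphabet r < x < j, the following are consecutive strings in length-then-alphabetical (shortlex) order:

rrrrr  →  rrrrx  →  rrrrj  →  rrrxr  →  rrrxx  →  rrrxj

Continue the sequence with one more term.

rrrjr

Treat rrrxj as a base-3 numeral over the given alphabet and add one, carrying through any trailing j's.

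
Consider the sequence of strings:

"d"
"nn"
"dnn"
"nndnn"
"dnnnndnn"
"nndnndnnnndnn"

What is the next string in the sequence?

dnnnndnnnndnndnnnndnn

From term 3 onward, concatenate the second-to-last term with the last: d·nn = dnn, nn·dnn = nndnn, …
Continuing: dnnnndnn · nndnndnnnndnn gives term 7.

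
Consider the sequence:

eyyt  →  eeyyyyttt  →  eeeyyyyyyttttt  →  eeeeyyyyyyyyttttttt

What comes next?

eeeeeyyyyyyyyyyttttttttt

Reading off run lengths: e runs 1, 2, 3, 4; y runs 2, 4, 6, 8; t runs 1, 3, 5, 7 — each is linear in n (n = 1, 2, …).
Setting n = 5 gives 5, 10, 9 characters in each block.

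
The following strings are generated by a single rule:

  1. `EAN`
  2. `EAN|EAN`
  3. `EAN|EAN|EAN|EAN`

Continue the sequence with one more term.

Every step duplicates the string with '|' between the halves.
One more doubling of EAN|EAN|EAN|EAN gives the answer.

EAN|EAN|EAN|EAN|EAN|EAN|EAN|EAN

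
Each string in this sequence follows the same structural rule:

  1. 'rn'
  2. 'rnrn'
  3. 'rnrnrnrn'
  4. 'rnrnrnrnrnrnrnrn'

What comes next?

rnrnrnrnrnrnrnrnrnrnrnrnrnrnrnrn

Each string is two copies of the previous one concatenated.
So the next term is two copies of rnrnrnrnrnrnrnrn.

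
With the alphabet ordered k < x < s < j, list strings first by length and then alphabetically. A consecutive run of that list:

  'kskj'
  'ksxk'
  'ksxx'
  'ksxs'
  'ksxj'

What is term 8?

ksss

Advancing 3 positions from ksxj through ksxj → kssk → kssx reaches term 8.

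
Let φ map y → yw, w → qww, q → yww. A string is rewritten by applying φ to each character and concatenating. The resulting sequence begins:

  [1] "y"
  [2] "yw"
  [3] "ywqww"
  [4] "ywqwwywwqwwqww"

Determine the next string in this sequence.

Replace each of the 14 characters of ywqwwywwqwwqww in place — yw qww yww qww qww yw qww qww yww qww qww yww qww qww — and concatenate.

ywqwwywwqwwqwwywqwwqwwywwqwwqwwywwqwwqww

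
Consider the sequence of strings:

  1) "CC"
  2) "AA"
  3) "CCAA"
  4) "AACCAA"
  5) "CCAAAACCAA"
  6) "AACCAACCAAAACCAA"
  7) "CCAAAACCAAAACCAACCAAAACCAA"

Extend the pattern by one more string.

Each term (from the third on) is the two preceding terms concatenated in order: term 3 = CC·AA = CCAA.
The next term joins AACCAACCAAAACCAA and CCAAAACCAAAACCAACCAAAACCAA.

AACCAACCAAAACCAACCAAAACCAAAACCAACCAAAACCAA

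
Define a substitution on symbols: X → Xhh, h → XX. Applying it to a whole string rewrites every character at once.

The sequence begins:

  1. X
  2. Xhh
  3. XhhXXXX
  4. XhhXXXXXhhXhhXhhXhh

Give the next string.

Applying the rule to each of the 19 symbols of XhhXXXXXhhXhhXhhXhh gives the pieces Xhh XX XX Xhh Xhh Xhh Xhh Xhh XX XX Xhh XX XX Xhh XX XX Xhh XX XX, which concatenate to the answer.

XhhXXXXXhhXhhXhhXhhXhhXXXXXhhXXXXXhhXXXXXhhXXXX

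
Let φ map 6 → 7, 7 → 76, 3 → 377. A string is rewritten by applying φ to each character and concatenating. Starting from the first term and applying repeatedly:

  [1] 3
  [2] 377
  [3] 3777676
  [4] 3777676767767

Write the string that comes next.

37776767677677677676776

φ(3777676767767) expands symbol-by-symbol to 377 76 76 76 7 76 7 76 7 76 76 7 76; joining the 13 pieces gives the next term.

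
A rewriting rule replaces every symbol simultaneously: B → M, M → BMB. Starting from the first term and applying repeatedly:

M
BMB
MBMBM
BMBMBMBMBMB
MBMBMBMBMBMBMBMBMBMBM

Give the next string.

Replace each of the 21 characters of MBMBMBMBMBMBMBMBMBMBM in place — BMB M BMB M BMB M BMB M BMB M BMB M BMB M BMB M BMB M BMB M BMB — and concatenate.

BMBMBMBMBMBMBMBMBMBMBMBMBMBMBMBMBMBMBMBMBMB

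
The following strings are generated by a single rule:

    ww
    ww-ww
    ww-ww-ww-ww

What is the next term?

Every step duplicates the string with '-' between the halves.
Doubling ww-ww-ww-ww with '-' between the halves:

ww-ww-ww-ww-ww-ww-ww-ww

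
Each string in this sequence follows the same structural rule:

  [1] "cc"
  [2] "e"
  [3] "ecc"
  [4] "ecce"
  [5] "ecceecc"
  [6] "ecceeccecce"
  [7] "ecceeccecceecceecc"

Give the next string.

From term 3 onward, concatenate the last term with the second-to-last: e·cc = ecc, ecc·e = ecce, …
Continuing: ecceeccecceecceecc · ecceeccecce gives term 8.

ecceeccecceecceeccecceeccecce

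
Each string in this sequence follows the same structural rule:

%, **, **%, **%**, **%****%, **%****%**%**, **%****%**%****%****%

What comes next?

Each term (from the third on) is the previous term followed by the one before it: term 3 = **·% = **%.
So term 8 is **%****%**%****%****%·**%****%**%**.

**%****%**%****%****%**%****%**%**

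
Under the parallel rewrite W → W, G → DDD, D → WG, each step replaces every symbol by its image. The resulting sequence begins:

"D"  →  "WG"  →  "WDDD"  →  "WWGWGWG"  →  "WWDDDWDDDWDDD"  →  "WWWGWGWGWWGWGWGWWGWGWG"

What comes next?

Replace each of the 22 characters of WWWGWGWGWWGWGWGWWGWGWG in place — W W W DDD W DDD W DDD W W DDD W DDD W DDD W W DDD W DDD W DDD — and concatenate.

WWWDDDWDDDWDDDWWDDDWDDDWDDDWWDDDWDDDWDDD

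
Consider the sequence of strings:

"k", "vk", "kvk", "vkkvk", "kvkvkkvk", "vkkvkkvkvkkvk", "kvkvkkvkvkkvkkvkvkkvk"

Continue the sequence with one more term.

vkkvkkvkvkkvkkvkvkkvkvkkvkkvkvkkvk

This is a Fibonacci-style word recurrence s(k) = s(k−2)·s(k−1): e.g. k·vk = kvk.
Continuing: vkkvkkvkvkkvk · kvkvkkvkvkkvkkvkvkkvk gives term 8.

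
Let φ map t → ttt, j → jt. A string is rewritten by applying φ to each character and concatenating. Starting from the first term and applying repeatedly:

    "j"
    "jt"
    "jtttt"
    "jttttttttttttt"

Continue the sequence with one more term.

φ(jttttttttttttt) expands symbol-by-symbol to jt ttt ttt ttt ttt ttt ttt ttt ttt ttt ttt ttt ttt ttt; joining the 14 pieces gives the next term.

jtttttttttttttttttttttttttttttttttttttttt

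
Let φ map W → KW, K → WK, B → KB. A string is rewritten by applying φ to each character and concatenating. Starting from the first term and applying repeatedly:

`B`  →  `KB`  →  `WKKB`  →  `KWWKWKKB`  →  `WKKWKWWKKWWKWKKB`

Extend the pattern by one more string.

Applying the rule to each of the 16 symbols of WKKWKWWKKWWKWKKB gives the pieces KW WK WK KW WK KW KW WK WK KW KW WK KW WK WK KB, which concatenate to the answer.

KWWKWKKWWKKWKWWKWKKWKWWKKWWKWKKB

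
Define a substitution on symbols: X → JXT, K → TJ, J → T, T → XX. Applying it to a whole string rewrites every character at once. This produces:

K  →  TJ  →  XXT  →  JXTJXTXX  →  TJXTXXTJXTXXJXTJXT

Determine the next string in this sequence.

Replace each of the 18 characters of TJXTXXTJXTXXJXTJXT in place — XX T JXT XX JXT JXT XX T JXT XX JXT JXT T JXT XX T JXT XX — and concatenate.

XXTJXTXXJXTJXTXXTJXTXXJXTJXTTJXTXXTJXTXX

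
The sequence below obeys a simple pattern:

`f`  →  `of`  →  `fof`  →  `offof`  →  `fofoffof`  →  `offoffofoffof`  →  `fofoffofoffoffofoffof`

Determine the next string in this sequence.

offoffofoffoffofoffofoffoffofoffof

Each term (from the third on) is the two preceding terms concatenated in order: term 3 = f·of = fof.
Continuing: offoffofoffof · fofoffofoffoffofoffof gives term 8.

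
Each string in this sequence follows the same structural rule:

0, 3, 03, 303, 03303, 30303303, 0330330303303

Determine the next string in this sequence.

This is a Fibonacci-style word recurrence s(k) = s(k−2)·s(k−1): e.g. 0·3 = 03.
The next term joins 30303303 and 0330330303303.

303033030330330303303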